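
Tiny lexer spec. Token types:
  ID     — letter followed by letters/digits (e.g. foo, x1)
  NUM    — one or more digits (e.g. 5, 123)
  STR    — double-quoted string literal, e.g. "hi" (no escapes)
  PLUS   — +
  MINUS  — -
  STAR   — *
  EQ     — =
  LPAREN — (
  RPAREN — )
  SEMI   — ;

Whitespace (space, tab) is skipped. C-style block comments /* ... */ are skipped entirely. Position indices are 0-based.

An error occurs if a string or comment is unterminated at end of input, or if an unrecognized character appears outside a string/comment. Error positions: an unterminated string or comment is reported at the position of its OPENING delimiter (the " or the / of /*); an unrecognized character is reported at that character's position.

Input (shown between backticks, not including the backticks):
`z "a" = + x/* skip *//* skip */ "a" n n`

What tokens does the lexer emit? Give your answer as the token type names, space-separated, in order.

pos=0: emit ID 'z' (now at pos=1)
pos=2: enter STRING mode
pos=2: emit STR "a" (now at pos=5)
pos=6: emit EQ '='
pos=8: emit PLUS '+'
pos=10: emit ID 'x' (now at pos=11)
pos=11: enter COMMENT mode (saw '/*')
exit COMMENT mode (now at pos=21)
pos=21: enter COMMENT mode (saw '/*')
exit COMMENT mode (now at pos=31)
pos=32: enter STRING mode
pos=32: emit STR "a" (now at pos=35)
pos=36: emit ID 'n' (now at pos=37)
pos=38: emit ID 'n' (now at pos=39)
DONE. 8 tokens: [ID, STR, EQ, PLUS, ID, STR, ID, ID]

Answer: ID STR EQ PLUS ID STR ID ID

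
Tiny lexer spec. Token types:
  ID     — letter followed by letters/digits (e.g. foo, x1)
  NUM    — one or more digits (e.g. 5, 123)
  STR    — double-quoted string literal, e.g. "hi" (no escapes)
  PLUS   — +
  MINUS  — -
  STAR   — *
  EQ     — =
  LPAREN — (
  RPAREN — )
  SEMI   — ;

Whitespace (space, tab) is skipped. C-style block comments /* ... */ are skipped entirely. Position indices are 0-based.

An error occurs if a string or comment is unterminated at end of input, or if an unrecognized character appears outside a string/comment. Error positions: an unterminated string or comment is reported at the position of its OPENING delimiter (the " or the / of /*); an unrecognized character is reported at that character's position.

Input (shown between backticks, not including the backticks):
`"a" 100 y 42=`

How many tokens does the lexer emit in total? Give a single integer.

pos=0: enter STRING mode
pos=0: emit STR "a" (now at pos=3)
pos=4: emit NUM '100' (now at pos=7)
pos=8: emit ID 'y' (now at pos=9)
pos=10: emit NUM '42' (now at pos=12)
pos=12: emit EQ '='
DONE. 5 tokens: [STR, NUM, ID, NUM, EQ]

Answer: 5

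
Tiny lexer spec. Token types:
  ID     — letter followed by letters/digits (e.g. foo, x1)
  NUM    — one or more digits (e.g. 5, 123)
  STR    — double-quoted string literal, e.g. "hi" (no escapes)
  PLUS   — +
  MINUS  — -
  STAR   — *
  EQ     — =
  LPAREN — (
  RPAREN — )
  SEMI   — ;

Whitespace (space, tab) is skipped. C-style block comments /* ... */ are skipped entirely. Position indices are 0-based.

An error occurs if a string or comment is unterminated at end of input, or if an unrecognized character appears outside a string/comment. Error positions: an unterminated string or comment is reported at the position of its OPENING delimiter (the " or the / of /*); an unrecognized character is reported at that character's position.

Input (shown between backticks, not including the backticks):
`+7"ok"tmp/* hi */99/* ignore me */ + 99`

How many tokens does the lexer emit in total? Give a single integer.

Answer: 7

Derivation:
pos=0: emit PLUS '+'
pos=1: emit NUM '7' (now at pos=2)
pos=2: enter STRING mode
pos=2: emit STR "ok" (now at pos=6)
pos=6: emit ID 'tmp' (now at pos=9)
pos=9: enter COMMENT mode (saw '/*')
exit COMMENT mode (now at pos=17)
pos=17: emit NUM '99' (now at pos=19)
pos=19: enter COMMENT mode (saw '/*')
exit COMMENT mode (now at pos=34)
pos=35: emit PLUS '+'
pos=37: emit NUM '99' (now at pos=39)
DONE. 7 tokens: [PLUS, NUM, STR, ID, NUM, PLUS, NUM]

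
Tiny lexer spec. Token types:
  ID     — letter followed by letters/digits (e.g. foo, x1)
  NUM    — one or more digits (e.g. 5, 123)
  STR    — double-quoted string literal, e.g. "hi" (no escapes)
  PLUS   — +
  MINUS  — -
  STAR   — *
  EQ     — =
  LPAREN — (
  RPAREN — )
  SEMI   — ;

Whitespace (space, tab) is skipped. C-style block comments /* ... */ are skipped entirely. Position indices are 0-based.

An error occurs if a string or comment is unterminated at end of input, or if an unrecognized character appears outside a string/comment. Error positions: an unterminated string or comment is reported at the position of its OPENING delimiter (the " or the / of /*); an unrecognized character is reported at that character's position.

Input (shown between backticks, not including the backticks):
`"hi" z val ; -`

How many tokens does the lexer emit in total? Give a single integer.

Answer: 5

Derivation:
pos=0: enter STRING mode
pos=0: emit STR "hi" (now at pos=4)
pos=5: emit ID 'z' (now at pos=6)
pos=7: emit ID 'val' (now at pos=10)
pos=11: emit SEMI ';'
pos=13: emit MINUS '-'
DONE. 5 tokens: [STR, ID, ID, SEMI, MINUS]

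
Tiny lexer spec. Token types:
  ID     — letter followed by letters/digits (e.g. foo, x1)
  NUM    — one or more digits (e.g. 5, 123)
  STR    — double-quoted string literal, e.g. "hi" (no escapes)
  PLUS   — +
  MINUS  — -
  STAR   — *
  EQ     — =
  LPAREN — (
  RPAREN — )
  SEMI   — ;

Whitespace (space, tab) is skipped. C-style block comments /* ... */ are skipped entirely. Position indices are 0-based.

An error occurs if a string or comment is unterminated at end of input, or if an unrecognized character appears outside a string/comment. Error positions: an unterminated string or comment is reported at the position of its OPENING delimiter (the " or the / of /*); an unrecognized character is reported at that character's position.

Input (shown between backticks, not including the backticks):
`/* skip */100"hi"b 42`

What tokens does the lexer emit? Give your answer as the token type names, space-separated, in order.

Answer: NUM STR ID NUM

Derivation:
pos=0: enter COMMENT mode (saw '/*')
exit COMMENT mode (now at pos=10)
pos=10: emit NUM '100' (now at pos=13)
pos=13: enter STRING mode
pos=13: emit STR "hi" (now at pos=17)
pos=17: emit ID 'b' (now at pos=18)
pos=19: emit NUM '42' (now at pos=21)
DONE. 4 tokens: [NUM, STR, ID, NUM]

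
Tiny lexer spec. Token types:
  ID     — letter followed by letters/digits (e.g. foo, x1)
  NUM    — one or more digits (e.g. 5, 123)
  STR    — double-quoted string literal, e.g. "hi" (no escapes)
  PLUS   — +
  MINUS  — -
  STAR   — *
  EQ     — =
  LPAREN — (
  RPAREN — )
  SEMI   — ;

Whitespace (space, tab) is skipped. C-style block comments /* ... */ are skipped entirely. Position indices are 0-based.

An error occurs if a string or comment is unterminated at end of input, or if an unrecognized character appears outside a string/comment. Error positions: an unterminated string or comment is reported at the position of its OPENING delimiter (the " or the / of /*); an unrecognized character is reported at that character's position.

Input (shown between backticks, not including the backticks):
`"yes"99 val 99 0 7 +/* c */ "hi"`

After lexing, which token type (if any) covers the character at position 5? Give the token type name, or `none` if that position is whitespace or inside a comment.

pos=0: enter STRING mode
pos=0: emit STR "yes" (now at pos=5)
pos=5: emit NUM '99' (now at pos=7)
pos=8: emit ID 'val' (now at pos=11)
pos=12: emit NUM '99' (now at pos=14)
pos=15: emit NUM '0' (now at pos=16)
pos=17: emit NUM '7' (now at pos=18)
pos=19: emit PLUS '+'
pos=20: enter COMMENT mode (saw '/*')
exit COMMENT mode (now at pos=27)
pos=28: enter STRING mode
pos=28: emit STR "hi" (now at pos=32)
DONE. 8 tokens: [STR, NUM, ID, NUM, NUM, NUM, PLUS, STR]
Position 5: char is '9' -> NUM

Answer: NUM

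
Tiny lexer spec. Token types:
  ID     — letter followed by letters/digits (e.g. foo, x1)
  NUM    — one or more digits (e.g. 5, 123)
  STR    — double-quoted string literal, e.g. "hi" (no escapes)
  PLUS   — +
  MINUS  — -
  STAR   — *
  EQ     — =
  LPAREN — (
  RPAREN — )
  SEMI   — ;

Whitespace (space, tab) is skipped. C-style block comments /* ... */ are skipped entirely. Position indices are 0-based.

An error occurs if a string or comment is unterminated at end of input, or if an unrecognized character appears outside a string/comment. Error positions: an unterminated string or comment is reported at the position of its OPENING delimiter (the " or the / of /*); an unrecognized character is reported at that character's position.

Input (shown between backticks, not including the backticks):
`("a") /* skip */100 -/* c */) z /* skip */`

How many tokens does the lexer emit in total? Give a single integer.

pos=0: emit LPAREN '('
pos=1: enter STRING mode
pos=1: emit STR "a" (now at pos=4)
pos=4: emit RPAREN ')'
pos=6: enter COMMENT mode (saw '/*')
exit COMMENT mode (now at pos=16)
pos=16: emit NUM '100' (now at pos=19)
pos=20: emit MINUS '-'
pos=21: enter COMMENT mode (saw '/*')
exit COMMENT mode (now at pos=28)
pos=28: emit RPAREN ')'
pos=30: emit ID 'z' (now at pos=31)
pos=32: enter COMMENT mode (saw '/*')
exit COMMENT mode (now at pos=42)
DONE. 7 tokens: [LPAREN, STR, RPAREN, NUM, MINUS, RPAREN, ID]

Answer: 7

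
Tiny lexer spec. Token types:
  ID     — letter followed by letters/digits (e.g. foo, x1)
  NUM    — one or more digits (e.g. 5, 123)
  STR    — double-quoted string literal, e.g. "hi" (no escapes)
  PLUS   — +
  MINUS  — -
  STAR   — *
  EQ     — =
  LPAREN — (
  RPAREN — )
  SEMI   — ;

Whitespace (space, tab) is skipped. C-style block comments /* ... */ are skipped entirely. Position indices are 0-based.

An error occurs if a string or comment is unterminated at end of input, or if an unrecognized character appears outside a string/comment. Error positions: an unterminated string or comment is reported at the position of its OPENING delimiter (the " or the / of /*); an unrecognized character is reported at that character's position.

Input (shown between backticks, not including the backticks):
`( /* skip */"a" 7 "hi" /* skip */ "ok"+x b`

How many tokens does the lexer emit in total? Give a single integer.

pos=0: emit LPAREN '('
pos=2: enter COMMENT mode (saw '/*')
exit COMMENT mode (now at pos=12)
pos=12: enter STRING mode
pos=12: emit STR "a" (now at pos=15)
pos=16: emit NUM '7' (now at pos=17)
pos=18: enter STRING mode
pos=18: emit STR "hi" (now at pos=22)
pos=23: enter COMMENT mode (saw '/*')
exit COMMENT mode (now at pos=33)
pos=34: enter STRING mode
pos=34: emit STR "ok" (now at pos=38)
pos=38: emit PLUS '+'
pos=39: emit ID 'x' (now at pos=40)
pos=41: emit ID 'b' (now at pos=42)
DONE. 8 tokens: [LPAREN, STR, NUM, STR, STR, PLUS, ID, ID]

Answer: 8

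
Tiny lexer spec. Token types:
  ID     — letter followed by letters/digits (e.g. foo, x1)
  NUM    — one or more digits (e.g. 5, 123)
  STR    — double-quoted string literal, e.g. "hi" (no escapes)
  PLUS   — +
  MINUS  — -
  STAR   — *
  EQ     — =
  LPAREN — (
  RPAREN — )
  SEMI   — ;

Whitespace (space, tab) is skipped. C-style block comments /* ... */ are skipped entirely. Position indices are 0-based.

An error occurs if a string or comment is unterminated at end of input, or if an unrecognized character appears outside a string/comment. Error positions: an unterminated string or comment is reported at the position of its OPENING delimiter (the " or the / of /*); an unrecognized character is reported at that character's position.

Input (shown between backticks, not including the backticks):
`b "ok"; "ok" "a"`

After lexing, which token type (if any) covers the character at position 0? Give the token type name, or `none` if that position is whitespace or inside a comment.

pos=0: emit ID 'b' (now at pos=1)
pos=2: enter STRING mode
pos=2: emit STR "ok" (now at pos=6)
pos=6: emit SEMI ';'
pos=8: enter STRING mode
pos=8: emit STR "ok" (now at pos=12)
pos=13: enter STRING mode
pos=13: emit STR "a" (now at pos=16)
DONE. 5 tokens: [ID, STR, SEMI, STR, STR]
Position 0: char is 'b' -> ID

Answer: ID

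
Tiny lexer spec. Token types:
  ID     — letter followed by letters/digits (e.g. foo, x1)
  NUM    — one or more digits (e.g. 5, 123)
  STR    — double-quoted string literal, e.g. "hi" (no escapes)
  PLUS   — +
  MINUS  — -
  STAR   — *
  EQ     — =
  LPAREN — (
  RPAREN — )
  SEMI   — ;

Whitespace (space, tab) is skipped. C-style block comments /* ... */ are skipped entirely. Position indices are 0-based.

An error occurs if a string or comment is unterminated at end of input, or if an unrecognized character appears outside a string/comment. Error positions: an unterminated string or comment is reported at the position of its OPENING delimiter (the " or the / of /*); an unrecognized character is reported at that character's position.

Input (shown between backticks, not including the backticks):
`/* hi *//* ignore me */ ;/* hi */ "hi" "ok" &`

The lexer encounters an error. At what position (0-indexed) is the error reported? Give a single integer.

Answer: 44

Derivation:
pos=0: enter COMMENT mode (saw '/*')
exit COMMENT mode (now at pos=8)
pos=8: enter COMMENT mode (saw '/*')
exit COMMENT mode (now at pos=23)
pos=24: emit SEMI ';'
pos=25: enter COMMENT mode (saw '/*')
exit COMMENT mode (now at pos=33)
pos=34: enter STRING mode
pos=34: emit STR "hi" (now at pos=38)
pos=39: enter STRING mode
pos=39: emit STR "ok" (now at pos=43)
pos=44: ERROR — unrecognized char '&'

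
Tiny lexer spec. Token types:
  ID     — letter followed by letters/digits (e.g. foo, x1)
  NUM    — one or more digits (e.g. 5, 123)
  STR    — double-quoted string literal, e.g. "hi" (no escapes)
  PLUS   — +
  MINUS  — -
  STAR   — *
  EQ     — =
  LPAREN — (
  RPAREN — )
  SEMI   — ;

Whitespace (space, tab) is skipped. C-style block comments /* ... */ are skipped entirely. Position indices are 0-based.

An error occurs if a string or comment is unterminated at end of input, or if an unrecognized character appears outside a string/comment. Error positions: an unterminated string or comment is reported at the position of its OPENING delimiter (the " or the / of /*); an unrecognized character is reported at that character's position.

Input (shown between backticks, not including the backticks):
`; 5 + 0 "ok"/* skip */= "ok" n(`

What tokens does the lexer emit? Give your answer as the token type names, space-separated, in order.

pos=0: emit SEMI ';'
pos=2: emit NUM '5' (now at pos=3)
pos=4: emit PLUS '+'
pos=6: emit NUM '0' (now at pos=7)
pos=8: enter STRING mode
pos=8: emit STR "ok" (now at pos=12)
pos=12: enter COMMENT mode (saw '/*')
exit COMMENT mode (now at pos=22)
pos=22: emit EQ '='
pos=24: enter STRING mode
pos=24: emit STR "ok" (now at pos=28)
pos=29: emit ID 'n' (now at pos=30)
pos=30: emit LPAREN '('
DONE. 9 tokens: [SEMI, NUM, PLUS, NUM, STR, EQ, STR, ID, LPAREN]

Answer: SEMI NUM PLUS NUM STR EQ STR ID LPAREN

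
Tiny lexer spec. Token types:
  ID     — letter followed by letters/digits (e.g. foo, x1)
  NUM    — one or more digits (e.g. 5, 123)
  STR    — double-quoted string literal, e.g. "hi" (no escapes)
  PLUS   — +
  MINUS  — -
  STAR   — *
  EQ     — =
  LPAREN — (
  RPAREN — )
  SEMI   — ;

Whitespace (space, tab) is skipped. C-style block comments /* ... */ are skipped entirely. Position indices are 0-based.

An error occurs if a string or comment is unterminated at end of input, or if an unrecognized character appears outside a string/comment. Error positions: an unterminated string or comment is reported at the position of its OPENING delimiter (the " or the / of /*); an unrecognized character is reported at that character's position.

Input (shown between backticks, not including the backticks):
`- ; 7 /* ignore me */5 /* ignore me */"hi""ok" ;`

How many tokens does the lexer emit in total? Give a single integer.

Answer: 7

Derivation:
pos=0: emit MINUS '-'
pos=2: emit SEMI ';'
pos=4: emit NUM '7' (now at pos=5)
pos=6: enter COMMENT mode (saw '/*')
exit COMMENT mode (now at pos=21)
pos=21: emit NUM '5' (now at pos=22)
pos=23: enter COMMENT mode (saw '/*')
exit COMMENT mode (now at pos=38)
pos=38: enter STRING mode
pos=38: emit STR "hi" (now at pos=42)
pos=42: enter STRING mode
pos=42: emit STR "ok" (now at pos=46)
pos=47: emit SEMI ';'
DONE. 7 tokens: [MINUS, SEMI, NUM, NUM, STR, STR, SEMI]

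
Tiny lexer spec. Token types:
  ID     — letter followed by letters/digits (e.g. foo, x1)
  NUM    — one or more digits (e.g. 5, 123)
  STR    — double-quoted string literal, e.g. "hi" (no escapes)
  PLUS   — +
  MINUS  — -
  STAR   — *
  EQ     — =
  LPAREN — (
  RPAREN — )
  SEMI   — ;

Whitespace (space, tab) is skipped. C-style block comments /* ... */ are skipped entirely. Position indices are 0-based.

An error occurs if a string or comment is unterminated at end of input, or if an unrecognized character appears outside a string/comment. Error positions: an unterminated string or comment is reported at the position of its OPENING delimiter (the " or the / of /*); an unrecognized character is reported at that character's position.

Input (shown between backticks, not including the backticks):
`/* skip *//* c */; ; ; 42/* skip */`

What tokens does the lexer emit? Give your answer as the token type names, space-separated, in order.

pos=0: enter COMMENT mode (saw '/*')
exit COMMENT mode (now at pos=10)
pos=10: enter COMMENT mode (saw '/*')
exit COMMENT mode (now at pos=17)
pos=17: emit SEMI ';'
pos=19: emit SEMI ';'
pos=21: emit SEMI ';'
pos=23: emit NUM '42' (now at pos=25)
pos=25: enter COMMENT mode (saw '/*')
exit COMMENT mode (now at pos=35)
DONE. 4 tokens: [SEMI, SEMI, SEMI, NUM]

Answer: SEMI SEMI SEMI NUM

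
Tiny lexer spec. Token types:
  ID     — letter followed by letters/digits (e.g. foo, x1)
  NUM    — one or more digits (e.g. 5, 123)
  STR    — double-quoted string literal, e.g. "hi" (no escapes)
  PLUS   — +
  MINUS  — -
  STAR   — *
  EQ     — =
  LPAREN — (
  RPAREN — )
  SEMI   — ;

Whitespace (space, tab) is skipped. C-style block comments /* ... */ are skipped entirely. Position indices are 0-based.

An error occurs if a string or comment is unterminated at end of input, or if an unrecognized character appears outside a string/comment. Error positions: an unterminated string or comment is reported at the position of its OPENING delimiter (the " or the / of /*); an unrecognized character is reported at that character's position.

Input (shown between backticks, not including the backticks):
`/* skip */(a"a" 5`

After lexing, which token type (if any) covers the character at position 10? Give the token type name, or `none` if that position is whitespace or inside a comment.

pos=0: enter COMMENT mode (saw '/*')
exit COMMENT mode (now at pos=10)
pos=10: emit LPAREN '('
pos=11: emit ID 'a' (now at pos=12)
pos=12: enter STRING mode
pos=12: emit STR "a" (now at pos=15)
pos=16: emit NUM '5' (now at pos=17)
DONE. 4 tokens: [LPAREN, ID, STR, NUM]
Position 10: char is '(' -> LPAREN

Answer: LPAREN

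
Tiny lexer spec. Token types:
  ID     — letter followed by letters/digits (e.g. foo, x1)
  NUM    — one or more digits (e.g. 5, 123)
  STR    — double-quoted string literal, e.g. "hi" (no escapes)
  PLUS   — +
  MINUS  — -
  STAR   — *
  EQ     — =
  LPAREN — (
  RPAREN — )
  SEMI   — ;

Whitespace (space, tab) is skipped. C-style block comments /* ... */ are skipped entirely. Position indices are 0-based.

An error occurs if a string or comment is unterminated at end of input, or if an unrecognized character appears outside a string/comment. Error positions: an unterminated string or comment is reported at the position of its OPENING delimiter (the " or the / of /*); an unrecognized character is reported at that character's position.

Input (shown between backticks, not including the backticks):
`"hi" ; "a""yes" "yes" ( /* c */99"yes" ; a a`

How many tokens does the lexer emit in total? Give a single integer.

pos=0: enter STRING mode
pos=0: emit STR "hi" (now at pos=4)
pos=5: emit SEMI ';'
pos=7: enter STRING mode
pos=7: emit STR "a" (now at pos=10)
pos=10: enter STRING mode
pos=10: emit STR "yes" (now at pos=15)
pos=16: enter STRING mode
pos=16: emit STR "yes" (now at pos=21)
pos=22: emit LPAREN '('
pos=24: enter COMMENT mode (saw '/*')
exit COMMENT mode (now at pos=31)
pos=31: emit NUM '99' (now at pos=33)
pos=33: enter STRING mode
pos=33: emit STR "yes" (now at pos=38)
pos=39: emit SEMI ';'
pos=41: emit ID 'a' (now at pos=42)
pos=43: emit ID 'a' (now at pos=44)
DONE. 11 tokens: [STR, SEMI, STR, STR, STR, LPAREN, NUM, STR, SEMI, ID, ID]

Answer: 11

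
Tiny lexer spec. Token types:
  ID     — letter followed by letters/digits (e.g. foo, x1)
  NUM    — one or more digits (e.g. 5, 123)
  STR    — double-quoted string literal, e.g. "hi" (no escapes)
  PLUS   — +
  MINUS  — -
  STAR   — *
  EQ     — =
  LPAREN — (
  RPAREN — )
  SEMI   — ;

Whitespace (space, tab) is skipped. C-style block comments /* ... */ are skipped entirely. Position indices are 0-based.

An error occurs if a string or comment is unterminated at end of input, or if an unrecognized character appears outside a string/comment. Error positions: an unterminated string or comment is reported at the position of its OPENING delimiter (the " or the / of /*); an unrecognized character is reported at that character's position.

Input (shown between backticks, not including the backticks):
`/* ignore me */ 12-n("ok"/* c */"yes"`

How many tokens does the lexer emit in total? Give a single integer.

Answer: 6

Derivation:
pos=0: enter COMMENT mode (saw '/*')
exit COMMENT mode (now at pos=15)
pos=16: emit NUM '12' (now at pos=18)
pos=18: emit MINUS '-'
pos=19: emit ID 'n' (now at pos=20)
pos=20: emit LPAREN '('
pos=21: enter STRING mode
pos=21: emit STR "ok" (now at pos=25)
pos=25: enter COMMENT mode (saw '/*')
exit COMMENT mode (now at pos=32)
pos=32: enter STRING mode
pos=32: emit STR "yes" (now at pos=37)
DONE. 6 tokens: [NUM, MINUS, ID, LPAREN, STR, STR]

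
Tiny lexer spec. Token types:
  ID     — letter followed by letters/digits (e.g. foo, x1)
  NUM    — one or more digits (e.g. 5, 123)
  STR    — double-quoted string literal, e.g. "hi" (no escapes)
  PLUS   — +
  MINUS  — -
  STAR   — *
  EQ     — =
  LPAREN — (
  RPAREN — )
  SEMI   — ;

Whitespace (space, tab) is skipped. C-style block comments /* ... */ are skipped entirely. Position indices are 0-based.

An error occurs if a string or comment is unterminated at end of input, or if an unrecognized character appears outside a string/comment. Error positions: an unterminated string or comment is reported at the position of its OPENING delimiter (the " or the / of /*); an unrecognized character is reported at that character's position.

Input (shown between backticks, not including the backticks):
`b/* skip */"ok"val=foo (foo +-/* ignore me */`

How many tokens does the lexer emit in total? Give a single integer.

pos=0: emit ID 'b' (now at pos=1)
pos=1: enter COMMENT mode (saw '/*')
exit COMMENT mode (now at pos=11)
pos=11: enter STRING mode
pos=11: emit STR "ok" (now at pos=15)
pos=15: emit ID 'val' (now at pos=18)
pos=18: emit EQ '='
pos=19: emit ID 'foo' (now at pos=22)
pos=23: emit LPAREN '('
pos=24: emit ID 'foo' (now at pos=27)
pos=28: emit PLUS '+'
pos=29: emit MINUS '-'
pos=30: enter COMMENT mode (saw '/*')
exit COMMENT mode (now at pos=45)
DONE. 9 tokens: [ID, STR, ID, EQ, ID, LPAREN, ID, PLUS, MINUS]

Answer: 9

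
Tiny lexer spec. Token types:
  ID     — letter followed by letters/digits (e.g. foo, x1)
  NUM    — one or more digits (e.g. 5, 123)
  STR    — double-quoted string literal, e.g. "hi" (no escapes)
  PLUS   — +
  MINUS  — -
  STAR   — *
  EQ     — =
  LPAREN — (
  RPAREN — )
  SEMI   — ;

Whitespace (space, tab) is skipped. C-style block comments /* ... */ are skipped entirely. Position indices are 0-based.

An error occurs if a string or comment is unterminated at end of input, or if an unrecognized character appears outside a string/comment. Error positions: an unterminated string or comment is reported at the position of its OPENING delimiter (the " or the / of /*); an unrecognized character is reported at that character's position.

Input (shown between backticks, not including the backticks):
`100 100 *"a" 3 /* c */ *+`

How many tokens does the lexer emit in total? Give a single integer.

Answer: 7

Derivation:
pos=0: emit NUM '100' (now at pos=3)
pos=4: emit NUM '100' (now at pos=7)
pos=8: emit STAR '*'
pos=9: enter STRING mode
pos=9: emit STR "a" (now at pos=12)
pos=13: emit NUM '3' (now at pos=14)
pos=15: enter COMMENT mode (saw '/*')
exit COMMENT mode (now at pos=22)
pos=23: emit STAR '*'
pos=24: emit PLUS '+'
DONE. 7 tokens: [NUM, NUM, STAR, STR, NUM, STAR, PLUS]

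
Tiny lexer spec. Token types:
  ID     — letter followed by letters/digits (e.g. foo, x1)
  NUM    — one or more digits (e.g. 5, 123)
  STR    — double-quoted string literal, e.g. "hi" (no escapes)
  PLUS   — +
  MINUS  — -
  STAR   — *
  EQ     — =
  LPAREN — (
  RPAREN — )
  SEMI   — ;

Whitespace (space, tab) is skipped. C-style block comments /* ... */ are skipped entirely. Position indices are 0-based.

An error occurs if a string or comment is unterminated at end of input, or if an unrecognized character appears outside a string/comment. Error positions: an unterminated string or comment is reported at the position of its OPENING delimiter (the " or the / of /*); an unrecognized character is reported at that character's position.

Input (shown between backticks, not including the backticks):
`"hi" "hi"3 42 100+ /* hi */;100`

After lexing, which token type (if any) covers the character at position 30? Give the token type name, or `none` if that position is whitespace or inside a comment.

pos=0: enter STRING mode
pos=0: emit STR "hi" (now at pos=4)
pos=5: enter STRING mode
pos=5: emit STR "hi" (now at pos=9)
pos=9: emit NUM '3' (now at pos=10)
pos=11: emit NUM '42' (now at pos=13)
pos=14: emit NUM '100' (now at pos=17)
pos=17: emit PLUS '+'
pos=19: enter COMMENT mode (saw '/*')
exit COMMENT mode (now at pos=27)
pos=27: emit SEMI ';'
pos=28: emit NUM '100' (now at pos=31)
DONE. 8 tokens: [STR, STR, NUM, NUM, NUM, PLUS, SEMI, NUM]
Position 30: char is '0' -> NUM

Answer: NUM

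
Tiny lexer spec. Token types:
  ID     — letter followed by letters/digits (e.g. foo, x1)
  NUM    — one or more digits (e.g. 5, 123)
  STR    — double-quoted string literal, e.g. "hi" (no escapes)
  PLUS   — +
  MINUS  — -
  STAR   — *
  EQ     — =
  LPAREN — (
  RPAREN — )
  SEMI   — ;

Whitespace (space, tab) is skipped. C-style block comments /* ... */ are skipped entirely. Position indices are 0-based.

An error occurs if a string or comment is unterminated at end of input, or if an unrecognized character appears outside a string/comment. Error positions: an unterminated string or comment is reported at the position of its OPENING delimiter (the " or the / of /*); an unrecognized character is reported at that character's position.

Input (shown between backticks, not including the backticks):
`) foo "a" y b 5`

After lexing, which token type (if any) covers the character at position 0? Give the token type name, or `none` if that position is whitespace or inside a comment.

pos=0: emit RPAREN ')'
pos=2: emit ID 'foo' (now at pos=5)
pos=6: enter STRING mode
pos=6: emit STR "a" (now at pos=9)
pos=10: emit ID 'y' (now at pos=11)
pos=12: emit ID 'b' (now at pos=13)
pos=14: emit NUM '5' (now at pos=15)
DONE. 6 tokens: [RPAREN, ID, STR, ID, ID, NUM]
Position 0: char is ')' -> RPAREN

Answer: RPAREN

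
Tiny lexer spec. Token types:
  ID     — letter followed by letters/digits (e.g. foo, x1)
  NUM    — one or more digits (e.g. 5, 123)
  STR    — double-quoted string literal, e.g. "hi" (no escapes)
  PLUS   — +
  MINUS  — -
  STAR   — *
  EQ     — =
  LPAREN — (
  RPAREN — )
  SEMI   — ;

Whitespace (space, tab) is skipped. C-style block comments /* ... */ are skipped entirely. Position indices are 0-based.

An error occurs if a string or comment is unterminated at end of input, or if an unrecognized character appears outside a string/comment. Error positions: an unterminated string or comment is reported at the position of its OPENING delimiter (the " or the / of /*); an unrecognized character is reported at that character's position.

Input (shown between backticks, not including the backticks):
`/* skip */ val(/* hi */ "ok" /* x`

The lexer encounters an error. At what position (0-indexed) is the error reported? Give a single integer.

Answer: 29

Derivation:
pos=0: enter COMMENT mode (saw '/*')
exit COMMENT mode (now at pos=10)
pos=11: emit ID 'val' (now at pos=14)
pos=14: emit LPAREN '('
pos=15: enter COMMENT mode (saw '/*')
exit COMMENT mode (now at pos=23)
pos=24: enter STRING mode
pos=24: emit STR "ok" (now at pos=28)
pos=29: enter COMMENT mode (saw '/*')
pos=29: ERROR — unterminated comment (reached EOF)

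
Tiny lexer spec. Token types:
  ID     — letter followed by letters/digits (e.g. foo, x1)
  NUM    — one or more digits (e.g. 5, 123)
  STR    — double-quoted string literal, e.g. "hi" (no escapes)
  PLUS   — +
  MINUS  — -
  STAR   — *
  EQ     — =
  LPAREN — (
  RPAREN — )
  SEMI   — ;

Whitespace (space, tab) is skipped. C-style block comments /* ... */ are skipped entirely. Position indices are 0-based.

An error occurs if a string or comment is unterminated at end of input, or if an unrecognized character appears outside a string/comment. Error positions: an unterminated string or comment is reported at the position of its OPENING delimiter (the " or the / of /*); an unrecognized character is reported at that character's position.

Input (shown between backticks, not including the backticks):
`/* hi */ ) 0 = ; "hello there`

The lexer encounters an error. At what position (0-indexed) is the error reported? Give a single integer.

pos=0: enter COMMENT mode (saw '/*')
exit COMMENT mode (now at pos=8)
pos=9: emit RPAREN ')'
pos=11: emit NUM '0' (now at pos=12)
pos=13: emit EQ '='
pos=15: emit SEMI ';'
pos=17: enter STRING mode
pos=17: ERROR — unterminated string

Answer: 17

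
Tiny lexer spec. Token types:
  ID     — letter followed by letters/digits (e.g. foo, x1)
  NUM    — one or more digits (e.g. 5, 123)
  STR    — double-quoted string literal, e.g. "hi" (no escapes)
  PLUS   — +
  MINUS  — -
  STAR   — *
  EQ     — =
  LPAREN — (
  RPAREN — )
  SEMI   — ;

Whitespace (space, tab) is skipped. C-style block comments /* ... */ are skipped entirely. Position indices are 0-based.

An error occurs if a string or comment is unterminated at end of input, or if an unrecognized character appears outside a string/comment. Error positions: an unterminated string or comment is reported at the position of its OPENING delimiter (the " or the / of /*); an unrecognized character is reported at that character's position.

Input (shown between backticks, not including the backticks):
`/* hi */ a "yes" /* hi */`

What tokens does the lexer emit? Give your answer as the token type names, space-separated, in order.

Answer: ID STR

Derivation:
pos=0: enter COMMENT mode (saw '/*')
exit COMMENT mode (now at pos=8)
pos=9: emit ID 'a' (now at pos=10)
pos=11: enter STRING mode
pos=11: emit STR "yes" (now at pos=16)
pos=17: enter COMMENT mode (saw '/*')
exit COMMENT mode (now at pos=25)
DONE. 2 tokens: [ID, STR]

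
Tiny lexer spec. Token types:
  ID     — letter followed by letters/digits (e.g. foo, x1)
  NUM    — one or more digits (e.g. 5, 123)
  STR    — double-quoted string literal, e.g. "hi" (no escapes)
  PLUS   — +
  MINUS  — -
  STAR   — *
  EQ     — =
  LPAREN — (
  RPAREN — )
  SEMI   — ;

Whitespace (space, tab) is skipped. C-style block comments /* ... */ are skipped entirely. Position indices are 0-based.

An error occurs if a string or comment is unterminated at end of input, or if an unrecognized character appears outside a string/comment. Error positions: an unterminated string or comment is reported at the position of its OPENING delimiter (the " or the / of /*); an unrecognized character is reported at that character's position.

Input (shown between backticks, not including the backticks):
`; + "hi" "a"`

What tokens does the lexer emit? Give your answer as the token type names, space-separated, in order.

Answer: SEMI PLUS STR STR

Derivation:
pos=0: emit SEMI ';'
pos=2: emit PLUS '+'
pos=4: enter STRING mode
pos=4: emit STR "hi" (now at pos=8)
pos=9: enter STRING mode
pos=9: emit STR "a" (now at pos=12)
DONE. 4 tokens: [SEMI, PLUS, STR, STR]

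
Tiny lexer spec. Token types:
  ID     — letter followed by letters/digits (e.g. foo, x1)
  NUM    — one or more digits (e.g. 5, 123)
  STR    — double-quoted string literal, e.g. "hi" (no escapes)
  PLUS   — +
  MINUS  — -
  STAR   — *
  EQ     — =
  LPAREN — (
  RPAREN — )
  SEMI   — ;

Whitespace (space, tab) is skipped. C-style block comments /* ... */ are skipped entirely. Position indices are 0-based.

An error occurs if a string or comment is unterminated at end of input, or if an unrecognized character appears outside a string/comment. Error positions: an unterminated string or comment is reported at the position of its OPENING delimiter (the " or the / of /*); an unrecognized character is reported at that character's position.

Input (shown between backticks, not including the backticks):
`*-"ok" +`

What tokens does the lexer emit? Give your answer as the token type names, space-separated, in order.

Answer: STAR MINUS STR PLUS

Derivation:
pos=0: emit STAR '*'
pos=1: emit MINUS '-'
pos=2: enter STRING mode
pos=2: emit STR "ok" (now at pos=6)
pos=7: emit PLUS '+'
DONE. 4 tokens: [STAR, MINUS, STR, PLUS]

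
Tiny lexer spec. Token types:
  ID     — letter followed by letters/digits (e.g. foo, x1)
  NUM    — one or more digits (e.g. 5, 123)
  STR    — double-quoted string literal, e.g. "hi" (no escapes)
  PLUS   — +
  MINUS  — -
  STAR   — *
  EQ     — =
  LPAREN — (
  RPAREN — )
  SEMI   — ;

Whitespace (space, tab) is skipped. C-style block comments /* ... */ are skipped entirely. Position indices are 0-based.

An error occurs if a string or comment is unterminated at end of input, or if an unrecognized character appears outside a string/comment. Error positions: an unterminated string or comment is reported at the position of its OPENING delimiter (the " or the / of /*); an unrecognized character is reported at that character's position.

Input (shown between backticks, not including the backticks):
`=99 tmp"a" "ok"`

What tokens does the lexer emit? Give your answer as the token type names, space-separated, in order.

pos=0: emit EQ '='
pos=1: emit NUM '99' (now at pos=3)
pos=4: emit ID 'tmp' (now at pos=7)
pos=7: enter STRING mode
pos=7: emit STR "a" (now at pos=10)
pos=11: enter STRING mode
pos=11: emit STR "ok" (now at pos=15)
DONE. 5 tokens: [EQ, NUM, ID, STR, STR]

Answer: EQ NUM ID STR STR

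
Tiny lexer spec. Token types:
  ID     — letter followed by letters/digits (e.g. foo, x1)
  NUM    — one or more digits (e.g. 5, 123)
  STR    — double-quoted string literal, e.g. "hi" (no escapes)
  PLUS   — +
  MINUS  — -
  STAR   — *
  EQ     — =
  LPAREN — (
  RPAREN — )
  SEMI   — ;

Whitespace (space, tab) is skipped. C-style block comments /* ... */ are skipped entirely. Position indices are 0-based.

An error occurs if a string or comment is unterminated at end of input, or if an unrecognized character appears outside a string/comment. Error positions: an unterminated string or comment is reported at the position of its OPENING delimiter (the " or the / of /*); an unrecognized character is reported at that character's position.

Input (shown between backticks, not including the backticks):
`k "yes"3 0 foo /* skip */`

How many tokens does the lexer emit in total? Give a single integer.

Answer: 5

Derivation:
pos=0: emit ID 'k' (now at pos=1)
pos=2: enter STRING mode
pos=2: emit STR "yes" (now at pos=7)
pos=7: emit NUM '3' (now at pos=8)
pos=9: emit NUM '0' (now at pos=10)
pos=11: emit ID 'foo' (now at pos=14)
pos=15: enter COMMENT mode (saw '/*')
exit COMMENT mode (now at pos=25)
DONE. 5 tokens: [ID, STR, NUM, NUM, ID]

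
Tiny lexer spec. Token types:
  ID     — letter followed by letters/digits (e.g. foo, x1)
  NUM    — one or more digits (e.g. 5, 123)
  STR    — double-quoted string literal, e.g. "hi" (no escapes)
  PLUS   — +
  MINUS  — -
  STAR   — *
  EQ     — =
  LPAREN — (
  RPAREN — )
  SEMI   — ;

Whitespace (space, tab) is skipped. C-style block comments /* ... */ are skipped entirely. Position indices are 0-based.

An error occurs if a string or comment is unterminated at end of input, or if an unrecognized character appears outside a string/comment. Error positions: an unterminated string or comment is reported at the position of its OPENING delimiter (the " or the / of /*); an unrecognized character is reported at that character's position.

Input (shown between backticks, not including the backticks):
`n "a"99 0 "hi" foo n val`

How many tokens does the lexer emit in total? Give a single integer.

Answer: 8

Derivation:
pos=0: emit ID 'n' (now at pos=1)
pos=2: enter STRING mode
pos=2: emit STR "a" (now at pos=5)
pos=5: emit NUM '99' (now at pos=7)
pos=8: emit NUM '0' (now at pos=9)
pos=10: enter STRING mode
pos=10: emit STR "hi" (now at pos=14)
pos=15: emit ID 'foo' (now at pos=18)
pos=19: emit ID 'n' (now at pos=20)
pos=21: emit ID 'val' (now at pos=24)
DONE. 8 tokens: [ID, STR, NUM, NUM, STR, ID, ID, ID]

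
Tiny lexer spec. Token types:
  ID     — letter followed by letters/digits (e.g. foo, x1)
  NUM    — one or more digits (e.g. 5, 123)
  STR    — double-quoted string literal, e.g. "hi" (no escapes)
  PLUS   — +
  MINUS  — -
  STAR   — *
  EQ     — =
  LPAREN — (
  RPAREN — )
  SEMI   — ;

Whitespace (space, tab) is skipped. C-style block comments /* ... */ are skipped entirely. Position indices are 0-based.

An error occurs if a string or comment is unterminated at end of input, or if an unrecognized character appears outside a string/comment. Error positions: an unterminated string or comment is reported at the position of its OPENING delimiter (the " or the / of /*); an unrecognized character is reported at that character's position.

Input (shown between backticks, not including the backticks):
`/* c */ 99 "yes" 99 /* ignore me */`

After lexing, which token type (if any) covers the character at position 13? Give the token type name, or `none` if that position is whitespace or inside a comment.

pos=0: enter COMMENT mode (saw '/*')
exit COMMENT mode (now at pos=7)
pos=8: emit NUM '99' (now at pos=10)
pos=11: enter STRING mode
pos=11: emit STR "yes" (now at pos=16)
pos=17: emit NUM '99' (now at pos=19)
pos=20: enter COMMENT mode (saw '/*')
exit COMMENT mode (now at pos=35)
DONE. 3 tokens: [NUM, STR, NUM]
Position 13: char is 'e' -> STR

Answer: STR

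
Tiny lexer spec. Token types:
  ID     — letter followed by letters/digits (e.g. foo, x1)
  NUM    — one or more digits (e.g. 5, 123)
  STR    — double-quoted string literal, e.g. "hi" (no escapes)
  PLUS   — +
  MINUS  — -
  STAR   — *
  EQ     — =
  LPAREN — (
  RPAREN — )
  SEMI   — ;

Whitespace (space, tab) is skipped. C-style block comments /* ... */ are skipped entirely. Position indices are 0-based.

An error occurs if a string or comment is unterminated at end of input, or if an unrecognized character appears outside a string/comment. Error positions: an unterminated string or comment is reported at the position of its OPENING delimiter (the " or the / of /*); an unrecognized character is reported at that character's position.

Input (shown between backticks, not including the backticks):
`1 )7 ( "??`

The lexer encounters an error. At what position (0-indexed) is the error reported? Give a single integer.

pos=0: emit NUM '1' (now at pos=1)
pos=2: emit RPAREN ')'
pos=3: emit NUM '7' (now at pos=4)
pos=5: emit LPAREN '('
pos=7: enter STRING mode
pos=7: ERROR — unterminated string

Answer: 7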